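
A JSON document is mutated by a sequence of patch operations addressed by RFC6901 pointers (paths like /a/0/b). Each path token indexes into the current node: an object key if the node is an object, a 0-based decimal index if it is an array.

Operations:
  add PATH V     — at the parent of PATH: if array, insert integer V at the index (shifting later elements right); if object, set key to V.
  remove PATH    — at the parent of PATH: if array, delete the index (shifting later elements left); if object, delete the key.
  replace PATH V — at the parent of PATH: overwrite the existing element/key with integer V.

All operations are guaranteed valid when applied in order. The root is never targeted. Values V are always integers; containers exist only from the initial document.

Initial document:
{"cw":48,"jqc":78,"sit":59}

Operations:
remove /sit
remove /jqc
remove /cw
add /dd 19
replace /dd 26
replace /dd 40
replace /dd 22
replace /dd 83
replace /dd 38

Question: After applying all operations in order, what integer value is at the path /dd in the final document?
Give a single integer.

Answer: 38

Derivation:
After op 1 (remove /sit): {"cw":48,"jqc":78}
After op 2 (remove /jqc): {"cw":48}
After op 3 (remove /cw): {}
After op 4 (add /dd 19): {"dd":19}
After op 5 (replace /dd 26): {"dd":26}
After op 6 (replace /dd 40): {"dd":40}
After op 7 (replace /dd 22): {"dd":22}
After op 8 (replace /dd 83): {"dd":83}
After op 9 (replace /dd 38): {"dd":38}
Value at /dd: 38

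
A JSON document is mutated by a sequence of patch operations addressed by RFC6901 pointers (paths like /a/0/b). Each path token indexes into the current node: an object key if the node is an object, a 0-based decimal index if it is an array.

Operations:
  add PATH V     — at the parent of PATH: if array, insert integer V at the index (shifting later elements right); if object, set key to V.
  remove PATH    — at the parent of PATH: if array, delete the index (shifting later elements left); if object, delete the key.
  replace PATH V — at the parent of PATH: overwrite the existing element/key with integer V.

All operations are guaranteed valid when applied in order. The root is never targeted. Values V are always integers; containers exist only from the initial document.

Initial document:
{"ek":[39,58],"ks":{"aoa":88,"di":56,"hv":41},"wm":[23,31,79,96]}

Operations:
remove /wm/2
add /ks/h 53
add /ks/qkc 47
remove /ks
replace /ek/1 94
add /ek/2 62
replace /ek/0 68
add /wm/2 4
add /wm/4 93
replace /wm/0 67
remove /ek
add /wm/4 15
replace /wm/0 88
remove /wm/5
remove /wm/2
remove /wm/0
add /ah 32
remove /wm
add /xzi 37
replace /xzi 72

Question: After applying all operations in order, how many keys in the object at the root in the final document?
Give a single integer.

After op 1 (remove /wm/2): {"ek":[39,58],"ks":{"aoa":88,"di":56,"hv":41},"wm":[23,31,96]}
After op 2 (add /ks/h 53): {"ek":[39,58],"ks":{"aoa":88,"di":56,"h":53,"hv":41},"wm":[23,31,96]}
After op 3 (add /ks/qkc 47): {"ek":[39,58],"ks":{"aoa":88,"di":56,"h":53,"hv":41,"qkc":47},"wm":[23,31,96]}
After op 4 (remove /ks): {"ek":[39,58],"wm":[23,31,96]}
After op 5 (replace /ek/1 94): {"ek":[39,94],"wm":[23,31,96]}
After op 6 (add /ek/2 62): {"ek":[39,94,62],"wm":[23,31,96]}
After op 7 (replace /ek/0 68): {"ek":[68,94,62],"wm":[23,31,96]}
After op 8 (add /wm/2 4): {"ek":[68,94,62],"wm":[23,31,4,96]}
After op 9 (add /wm/4 93): {"ek":[68,94,62],"wm":[23,31,4,96,93]}
After op 10 (replace /wm/0 67): {"ek":[68,94,62],"wm":[67,31,4,96,93]}
After op 11 (remove /ek): {"wm":[67,31,4,96,93]}
After op 12 (add /wm/4 15): {"wm":[67,31,4,96,15,93]}
After op 13 (replace /wm/0 88): {"wm":[88,31,4,96,15,93]}
After op 14 (remove /wm/5): {"wm":[88,31,4,96,15]}
After op 15 (remove /wm/2): {"wm":[88,31,96,15]}
After op 16 (remove /wm/0): {"wm":[31,96,15]}
After op 17 (add /ah 32): {"ah":32,"wm":[31,96,15]}
After op 18 (remove /wm): {"ah":32}
After op 19 (add /xzi 37): {"ah":32,"xzi":37}
After op 20 (replace /xzi 72): {"ah":32,"xzi":72}
Size at the root: 2

Answer: 2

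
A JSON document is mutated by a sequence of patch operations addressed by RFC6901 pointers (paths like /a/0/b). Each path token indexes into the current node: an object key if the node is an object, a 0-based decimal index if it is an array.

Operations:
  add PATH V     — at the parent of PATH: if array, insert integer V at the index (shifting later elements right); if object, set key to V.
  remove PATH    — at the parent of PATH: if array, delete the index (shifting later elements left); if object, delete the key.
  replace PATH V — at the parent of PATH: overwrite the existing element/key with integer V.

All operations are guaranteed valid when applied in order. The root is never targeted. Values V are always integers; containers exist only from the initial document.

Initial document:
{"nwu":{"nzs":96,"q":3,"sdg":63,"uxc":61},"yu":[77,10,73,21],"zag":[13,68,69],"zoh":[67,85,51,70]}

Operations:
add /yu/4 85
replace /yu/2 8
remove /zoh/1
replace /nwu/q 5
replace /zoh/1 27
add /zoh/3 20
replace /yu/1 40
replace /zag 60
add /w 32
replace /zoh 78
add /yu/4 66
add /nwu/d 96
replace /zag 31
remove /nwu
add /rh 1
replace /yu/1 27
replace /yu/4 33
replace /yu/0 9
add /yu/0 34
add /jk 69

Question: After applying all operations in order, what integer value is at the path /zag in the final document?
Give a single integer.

Answer: 31

Derivation:
After op 1 (add /yu/4 85): {"nwu":{"nzs":96,"q":3,"sdg":63,"uxc":61},"yu":[77,10,73,21,85],"zag":[13,68,69],"zoh":[67,85,51,70]}
After op 2 (replace /yu/2 8): {"nwu":{"nzs":96,"q":3,"sdg":63,"uxc":61},"yu":[77,10,8,21,85],"zag":[13,68,69],"zoh":[67,85,51,70]}
After op 3 (remove /zoh/1): {"nwu":{"nzs":96,"q":3,"sdg":63,"uxc":61},"yu":[77,10,8,21,85],"zag":[13,68,69],"zoh":[67,51,70]}
After op 4 (replace /nwu/q 5): {"nwu":{"nzs":96,"q":5,"sdg":63,"uxc":61},"yu":[77,10,8,21,85],"zag":[13,68,69],"zoh":[67,51,70]}
After op 5 (replace /zoh/1 27): {"nwu":{"nzs":96,"q":5,"sdg":63,"uxc":61},"yu":[77,10,8,21,85],"zag":[13,68,69],"zoh":[67,27,70]}
After op 6 (add /zoh/3 20): {"nwu":{"nzs":96,"q":5,"sdg":63,"uxc":61},"yu":[77,10,8,21,85],"zag":[13,68,69],"zoh":[67,27,70,20]}
After op 7 (replace /yu/1 40): {"nwu":{"nzs":96,"q":5,"sdg":63,"uxc":61},"yu":[77,40,8,21,85],"zag":[13,68,69],"zoh":[67,27,70,20]}
After op 8 (replace /zag 60): {"nwu":{"nzs":96,"q":5,"sdg":63,"uxc":61},"yu":[77,40,8,21,85],"zag":60,"zoh":[67,27,70,20]}
After op 9 (add /w 32): {"nwu":{"nzs":96,"q":5,"sdg":63,"uxc":61},"w":32,"yu":[77,40,8,21,85],"zag":60,"zoh":[67,27,70,20]}
After op 10 (replace /zoh 78): {"nwu":{"nzs":96,"q":5,"sdg":63,"uxc":61},"w":32,"yu":[77,40,8,21,85],"zag":60,"zoh":78}
After op 11 (add /yu/4 66): {"nwu":{"nzs":96,"q":5,"sdg":63,"uxc":61},"w":32,"yu":[77,40,8,21,66,85],"zag":60,"zoh":78}
After op 12 (add /nwu/d 96): {"nwu":{"d":96,"nzs":96,"q":5,"sdg":63,"uxc":61},"w":32,"yu":[77,40,8,21,66,85],"zag":60,"zoh":78}
After op 13 (replace /zag 31): {"nwu":{"d":96,"nzs":96,"q":5,"sdg":63,"uxc":61},"w":32,"yu":[77,40,8,21,66,85],"zag":31,"zoh":78}
After op 14 (remove /nwu): {"w":32,"yu":[77,40,8,21,66,85],"zag":31,"zoh":78}
After op 15 (add /rh 1): {"rh":1,"w":32,"yu":[77,40,8,21,66,85],"zag":31,"zoh":78}
After op 16 (replace /yu/1 27): {"rh":1,"w":32,"yu":[77,27,8,21,66,85],"zag":31,"zoh":78}
After op 17 (replace /yu/4 33): {"rh":1,"w":32,"yu":[77,27,8,21,33,85],"zag":31,"zoh":78}
After op 18 (replace /yu/0 9): {"rh":1,"w":32,"yu":[9,27,8,21,33,85],"zag":31,"zoh":78}
After op 19 (add /yu/0 34): {"rh":1,"w":32,"yu":[34,9,27,8,21,33,85],"zag":31,"zoh":78}
After op 20 (add /jk 69): {"jk":69,"rh":1,"w":32,"yu":[34,9,27,8,21,33,85],"zag":31,"zoh":78}
Value at /zag: 31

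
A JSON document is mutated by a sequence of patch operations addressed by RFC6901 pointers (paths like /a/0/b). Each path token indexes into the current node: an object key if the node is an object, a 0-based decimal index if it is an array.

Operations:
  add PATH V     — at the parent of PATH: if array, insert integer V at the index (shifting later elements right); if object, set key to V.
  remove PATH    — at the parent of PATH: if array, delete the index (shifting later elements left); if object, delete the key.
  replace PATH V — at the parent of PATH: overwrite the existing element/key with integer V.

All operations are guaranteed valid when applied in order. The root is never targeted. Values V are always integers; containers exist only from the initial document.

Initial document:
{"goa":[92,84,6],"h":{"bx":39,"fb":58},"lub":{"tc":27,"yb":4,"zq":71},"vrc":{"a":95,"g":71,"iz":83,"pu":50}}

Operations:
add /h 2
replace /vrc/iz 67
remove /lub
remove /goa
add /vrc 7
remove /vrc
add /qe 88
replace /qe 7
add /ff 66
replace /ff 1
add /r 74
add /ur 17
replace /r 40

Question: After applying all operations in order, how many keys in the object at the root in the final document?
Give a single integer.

Answer: 5

Derivation:
After op 1 (add /h 2): {"goa":[92,84,6],"h":2,"lub":{"tc":27,"yb":4,"zq":71},"vrc":{"a":95,"g":71,"iz":83,"pu":50}}
After op 2 (replace /vrc/iz 67): {"goa":[92,84,6],"h":2,"lub":{"tc":27,"yb":4,"zq":71},"vrc":{"a":95,"g":71,"iz":67,"pu":50}}
After op 3 (remove /lub): {"goa":[92,84,6],"h":2,"vrc":{"a":95,"g":71,"iz":67,"pu":50}}
After op 4 (remove /goa): {"h":2,"vrc":{"a":95,"g":71,"iz":67,"pu":50}}
After op 5 (add /vrc 7): {"h":2,"vrc":7}
After op 6 (remove /vrc): {"h":2}
After op 7 (add /qe 88): {"h":2,"qe":88}
After op 8 (replace /qe 7): {"h":2,"qe":7}
After op 9 (add /ff 66): {"ff":66,"h":2,"qe":7}
After op 10 (replace /ff 1): {"ff":1,"h":2,"qe":7}
After op 11 (add /r 74): {"ff":1,"h":2,"qe":7,"r":74}
After op 12 (add /ur 17): {"ff":1,"h":2,"qe":7,"r":74,"ur":17}
After op 13 (replace /r 40): {"ff":1,"h":2,"qe":7,"r":40,"ur":17}
Size at the root: 5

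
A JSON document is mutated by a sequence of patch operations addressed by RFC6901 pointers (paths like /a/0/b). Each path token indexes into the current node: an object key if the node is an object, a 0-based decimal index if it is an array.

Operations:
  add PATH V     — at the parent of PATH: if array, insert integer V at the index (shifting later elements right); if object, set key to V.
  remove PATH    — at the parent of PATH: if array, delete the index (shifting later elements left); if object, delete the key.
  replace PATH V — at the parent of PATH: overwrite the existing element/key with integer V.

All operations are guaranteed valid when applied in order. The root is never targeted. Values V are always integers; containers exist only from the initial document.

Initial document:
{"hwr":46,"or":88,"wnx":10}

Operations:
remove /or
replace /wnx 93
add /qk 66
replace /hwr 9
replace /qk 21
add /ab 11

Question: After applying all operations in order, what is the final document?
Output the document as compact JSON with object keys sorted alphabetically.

Answer: {"ab":11,"hwr":9,"qk":21,"wnx":93}

Derivation:
After op 1 (remove /or): {"hwr":46,"wnx":10}
After op 2 (replace /wnx 93): {"hwr":46,"wnx":93}
After op 3 (add /qk 66): {"hwr":46,"qk":66,"wnx":93}
After op 4 (replace /hwr 9): {"hwr":9,"qk":66,"wnx":93}
After op 5 (replace /qk 21): {"hwr":9,"qk":21,"wnx":93}
After op 6 (add /ab 11): {"ab":11,"hwr":9,"qk":21,"wnx":93}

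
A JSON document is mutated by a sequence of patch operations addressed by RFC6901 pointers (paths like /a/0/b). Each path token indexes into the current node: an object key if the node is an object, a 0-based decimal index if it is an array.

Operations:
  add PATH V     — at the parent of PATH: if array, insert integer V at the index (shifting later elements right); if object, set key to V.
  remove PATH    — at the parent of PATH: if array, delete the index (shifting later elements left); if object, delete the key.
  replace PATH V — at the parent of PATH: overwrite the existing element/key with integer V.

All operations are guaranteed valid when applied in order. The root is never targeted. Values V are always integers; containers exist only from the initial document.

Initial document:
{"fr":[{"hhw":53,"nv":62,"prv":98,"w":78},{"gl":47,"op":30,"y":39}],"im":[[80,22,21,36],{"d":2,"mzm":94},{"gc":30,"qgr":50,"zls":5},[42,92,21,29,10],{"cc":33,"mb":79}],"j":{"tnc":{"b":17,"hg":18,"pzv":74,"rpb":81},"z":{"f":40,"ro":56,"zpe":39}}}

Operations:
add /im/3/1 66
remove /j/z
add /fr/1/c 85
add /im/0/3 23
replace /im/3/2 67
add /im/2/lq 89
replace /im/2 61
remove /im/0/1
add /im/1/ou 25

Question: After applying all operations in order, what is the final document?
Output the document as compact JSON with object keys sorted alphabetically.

After op 1 (add /im/3/1 66): {"fr":[{"hhw":53,"nv":62,"prv":98,"w":78},{"gl":47,"op":30,"y":39}],"im":[[80,22,21,36],{"d":2,"mzm":94},{"gc":30,"qgr":50,"zls":5},[42,66,92,21,29,10],{"cc":33,"mb":79}],"j":{"tnc":{"b":17,"hg":18,"pzv":74,"rpb":81},"z":{"f":40,"ro":56,"zpe":39}}}
After op 2 (remove /j/z): {"fr":[{"hhw":53,"nv":62,"prv":98,"w":78},{"gl":47,"op":30,"y":39}],"im":[[80,22,21,36],{"d":2,"mzm":94},{"gc":30,"qgr":50,"zls":5},[42,66,92,21,29,10],{"cc":33,"mb":79}],"j":{"tnc":{"b":17,"hg":18,"pzv":74,"rpb":81}}}
After op 3 (add /fr/1/c 85): {"fr":[{"hhw":53,"nv":62,"prv":98,"w":78},{"c":85,"gl":47,"op":30,"y":39}],"im":[[80,22,21,36],{"d":2,"mzm":94},{"gc":30,"qgr":50,"zls":5},[42,66,92,21,29,10],{"cc":33,"mb":79}],"j":{"tnc":{"b":17,"hg":18,"pzv":74,"rpb":81}}}
After op 4 (add /im/0/3 23): {"fr":[{"hhw":53,"nv":62,"prv":98,"w":78},{"c":85,"gl":47,"op":30,"y":39}],"im":[[80,22,21,23,36],{"d":2,"mzm":94},{"gc":30,"qgr":50,"zls":5},[42,66,92,21,29,10],{"cc":33,"mb":79}],"j":{"tnc":{"b":17,"hg":18,"pzv":74,"rpb":81}}}
After op 5 (replace /im/3/2 67): {"fr":[{"hhw":53,"nv":62,"prv":98,"w":78},{"c":85,"gl":47,"op":30,"y":39}],"im":[[80,22,21,23,36],{"d":2,"mzm":94},{"gc":30,"qgr":50,"zls":5},[42,66,67,21,29,10],{"cc":33,"mb":79}],"j":{"tnc":{"b":17,"hg":18,"pzv":74,"rpb":81}}}
After op 6 (add /im/2/lq 89): {"fr":[{"hhw":53,"nv":62,"prv":98,"w":78},{"c":85,"gl":47,"op":30,"y":39}],"im":[[80,22,21,23,36],{"d":2,"mzm":94},{"gc":30,"lq":89,"qgr":50,"zls":5},[42,66,67,21,29,10],{"cc":33,"mb":79}],"j":{"tnc":{"b":17,"hg":18,"pzv":74,"rpb":81}}}
After op 7 (replace /im/2 61): {"fr":[{"hhw":53,"nv":62,"prv":98,"w":78},{"c":85,"gl":47,"op":30,"y":39}],"im":[[80,22,21,23,36],{"d":2,"mzm":94},61,[42,66,67,21,29,10],{"cc":33,"mb":79}],"j":{"tnc":{"b":17,"hg":18,"pzv":74,"rpb":81}}}
After op 8 (remove /im/0/1): {"fr":[{"hhw":53,"nv":62,"prv":98,"w":78},{"c":85,"gl":47,"op":30,"y":39}],"im":[[80,21,23,36],{"d":2,"mzm":94},61,[42,66,67,21,29,10],{"cc":33,"mb":79}],"j":{"tnc":{"b":17,"hg":18,"pzv":74,"rpb":81}}}
After op 9 (add /im/1/ou 25): {"fr":[{"hhw":53,"nv":62,"prv":98,"w":78},{"c":85,"gl":47,"op":30,"y":39}],"im":[[80,21,23,36],{"d":2,"mzm":94,"ou":25},61,[42,66,67,21,29,10],{"cc":33,"mb":79}],"j":{"tnc":{"b":17,"hg":18,"pzv":74,"rpb":81}}}

Answer: {"fr":[{"hhw":53,"nv":62,"prv":98,"w":78},{"c":85,"gl":47,"op":30,"y":39}],"im":[[80,21,23,36],{"d":2,"mzm":94,"ou":25},61,[42,66,67,21,29,10],{"cc":33,"mb":79}],"j":{"tnc":{"b":17,"hg":18,"pzv":74,"rpb":81}}}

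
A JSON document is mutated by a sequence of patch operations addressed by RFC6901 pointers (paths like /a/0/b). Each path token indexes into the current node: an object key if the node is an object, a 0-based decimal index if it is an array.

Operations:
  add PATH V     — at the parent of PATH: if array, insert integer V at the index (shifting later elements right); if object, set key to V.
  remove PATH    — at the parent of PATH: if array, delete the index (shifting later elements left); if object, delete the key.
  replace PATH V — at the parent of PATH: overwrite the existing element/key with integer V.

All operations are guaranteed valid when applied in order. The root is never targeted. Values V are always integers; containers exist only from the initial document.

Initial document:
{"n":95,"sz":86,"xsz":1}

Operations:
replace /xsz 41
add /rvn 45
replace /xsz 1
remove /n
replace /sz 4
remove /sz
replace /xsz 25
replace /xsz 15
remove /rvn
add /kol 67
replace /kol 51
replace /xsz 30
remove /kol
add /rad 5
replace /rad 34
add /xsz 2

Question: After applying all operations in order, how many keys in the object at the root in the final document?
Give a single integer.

After op 1 (replace /xsz 41): {"n":95,"sz":86,"xsz":41}
After op 2 (add /rvn 45): {"n":95,"rvn":45,"sz":86,"xsz":41}
After op 3 (replace /xsz 1): {"n":95,"rvn":45,"sz":86,"xsz":1}
After op 4 (remove /n): {"rvn":45,"sz":86,"xsz":1}
After op 5 (replace /sz 4): {"rvn":45,"sz":4,"xsz":1}
After op 6 (remove /sz): {"rvn":45,"xsz":1}
After op 7 (replace /xsz 25): {"rvn":45,"xsz":25}
After op 8 (replace /xsz 15): {"rvn":45,"xsz":15}
After op 9 (remove /rvn): {"xsz":15}
After op 10 (add /kol 67): {"kol":67,"xsz":15}
After op 11 (replace /kol 51): {"kol":51,"xsz":15}
After op 12 (replace /xsz 30): {"kol":51,"xsz":30}
After op 13 (remove /kol): {"xsz":30}
After op 14 (add /rad 5): {"rad":5,"xsz":30}
After op 15 (replace /rad 34): {"rad":34,"xsz":30}
After op 16 (add /xsz 2): {"rad":34,"xsz":2}
Size at the root: 2

Answer: 2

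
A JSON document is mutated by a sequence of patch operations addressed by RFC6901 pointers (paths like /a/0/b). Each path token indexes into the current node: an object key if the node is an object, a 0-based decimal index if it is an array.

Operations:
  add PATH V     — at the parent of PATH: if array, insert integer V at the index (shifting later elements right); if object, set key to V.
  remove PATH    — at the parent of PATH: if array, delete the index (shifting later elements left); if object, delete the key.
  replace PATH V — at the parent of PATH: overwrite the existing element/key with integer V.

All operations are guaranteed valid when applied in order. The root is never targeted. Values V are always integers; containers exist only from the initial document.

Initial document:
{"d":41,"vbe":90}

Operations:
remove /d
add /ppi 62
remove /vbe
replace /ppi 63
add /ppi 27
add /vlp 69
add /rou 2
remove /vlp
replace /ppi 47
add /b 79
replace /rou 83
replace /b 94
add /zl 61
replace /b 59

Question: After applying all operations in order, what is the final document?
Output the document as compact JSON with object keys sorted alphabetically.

After op 1 (remove /d): {"vbe":90}
After op 2 (add /ppi 62): {"ppi":62,"vbe":90}
After op 3 (remove /vbe): {"ppi":62}
After op 4 (replace /ppi 63): {"ppi":63}
After op 5 (add /ppi 27): {"ppi":27}
After op 6 (add /vlp 69): {"ppi":27,"vlp":69}
After op 7 (add /rou 2): {"ppi":27,"rou":2,"vlp":69}
After op 8 (remove /vlp): {"ppi":27,"rou":2}
After op 9 (replace /ppi 47): {"ppi":47,"rou":2}
After op 10 (add /b 79): {"b":79,"ppi":47,"rou":2}
After op 11 (replace /rou 83): {"b":79,"ppi":47,"rou":83}
After op 12 (replace /b 94): {"b":94,"ppi":47,"rou":83}
After op 13 (add /zl 61): {"b":94,"ppi":47,"rou":83,"zl":61}
After op 14 (replace /b 59): {"b":59,"ppi":47,"rou":83,"zl":61}

Answer: {"b":59,"ppi":47,"rou":83,"zl":61}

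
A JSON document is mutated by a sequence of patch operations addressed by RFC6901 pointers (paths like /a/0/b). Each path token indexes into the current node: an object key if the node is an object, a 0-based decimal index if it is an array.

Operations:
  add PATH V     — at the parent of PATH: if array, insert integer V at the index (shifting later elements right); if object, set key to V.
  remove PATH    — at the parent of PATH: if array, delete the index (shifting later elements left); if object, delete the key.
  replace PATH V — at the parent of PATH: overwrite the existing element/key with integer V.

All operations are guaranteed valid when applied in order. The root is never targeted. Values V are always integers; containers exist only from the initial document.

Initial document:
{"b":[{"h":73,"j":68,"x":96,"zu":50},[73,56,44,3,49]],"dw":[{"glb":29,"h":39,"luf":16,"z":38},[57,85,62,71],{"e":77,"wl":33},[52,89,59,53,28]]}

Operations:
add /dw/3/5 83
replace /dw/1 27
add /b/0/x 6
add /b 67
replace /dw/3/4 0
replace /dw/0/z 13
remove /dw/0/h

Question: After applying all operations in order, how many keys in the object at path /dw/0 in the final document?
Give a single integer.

Answer: 3

Derivation:
After op 1 (add /dw/3/5 83): {"b":[{"h":73,"j":68,"x":96,"zu":50},[73,56,44,3,49]],"dw":[{"glb":29,"h":39,"luf":16,"z":38},[57,85,62,71],{"e":77,"wl":33},[52,89,59,53,28,83]]}
After op 2 (replace /dw/1 27): {"b":[{"h":73,"j":68,"x":96,"zu":50},[73,56,44,3,49]],"dw":[{"glb":29,"h":39,"luf":16,"z":38},27,{"e":77,"wl":33},[52,89,59,53,28,83]]}
After op 3 (add /b/0/x 6): {"b":[{"h":73,"j":68,"x":6,"zu":50},[73,56,44,3,49]],"dw":[{"glb":29,"h":39,"luf":16,"z":38},27,{"e":77,"wl":33},[52,89,59,53,28,83]]}
After op 4 (add /b 67): {"b":67,"dw":[{"glb":29,"h":39,"luf":16,"z":38},27,{"e":77,"wl":33},[52,89,59,53,28,83]]}
After op 5 (replace /dw/3/4 0): {"b":67,"dw":[{"glb":29,"h":39,"luf":16,"z":38},27,{"e":77,"wl":33},[52,89,59,53,0,83]]}
After op 6 (replace /dw/0/z 13): {"b":67,"dw":[{"glb":29,"h":39,"luf":16,"z":13},27,{"e":77,"wl":33},[52,89,59,53,0,83]]}
After op 7 (remove /dw/0/h): {"b":67,"dw":[{"glb":29,"luf":16,"z":13},27,{"e":77,"wl":33},[52,89,59,53,0,83]]}
Size at path /dw/0: 3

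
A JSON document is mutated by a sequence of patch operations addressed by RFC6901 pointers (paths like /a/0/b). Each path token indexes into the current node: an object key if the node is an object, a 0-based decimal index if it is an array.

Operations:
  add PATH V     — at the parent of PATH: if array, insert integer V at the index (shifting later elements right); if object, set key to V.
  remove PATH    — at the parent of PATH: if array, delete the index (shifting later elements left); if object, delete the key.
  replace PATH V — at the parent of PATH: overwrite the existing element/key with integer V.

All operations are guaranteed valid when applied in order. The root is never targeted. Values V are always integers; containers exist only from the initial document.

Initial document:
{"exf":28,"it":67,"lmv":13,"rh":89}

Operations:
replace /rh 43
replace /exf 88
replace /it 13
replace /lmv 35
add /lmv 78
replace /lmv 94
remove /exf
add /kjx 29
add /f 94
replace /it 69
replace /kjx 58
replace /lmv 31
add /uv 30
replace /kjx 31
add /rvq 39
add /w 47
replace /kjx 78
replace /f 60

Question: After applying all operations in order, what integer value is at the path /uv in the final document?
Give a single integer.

Answer: 30

Derivation:
After op 1 (replace /rh 43): {"exf":28,"it":67,"lmv":13,"rh":43}
After op 2 (replace /exf 88): {"exf":88,"it":67,"lmv":13,"rh":43}
After op 3 (replace /it 13): {"exf":88,"it":13,"lmv":13,"rh":43}
After op 4 (replace /lmv 35): {"exf":88,"it":13,"lmv":35,"rh":43}
After op 5 (add /lmv 78): {"exf":88,"it":13,"lmv":78,"rh":43}
After op 6 (replace /lmv 94): {"exf":88,"it":13,"lmv":94,"rh":43}
After op 7 (remove /exf): {"it":13,"lmv":94,"rh":43}
After op 8 (add /kjx 29): {"it":13,"kjx":29,"lmv":94,"rh":43}
After op 9 (add /f 94): {"f":94,"it":13,"kjx":29,"lmv":94,"rh":43}
After op 10 (replace /it 69): {"f":94,"it":69,"kjx":29,"lmv":94,"rh":43}
After op 11 (replace /kjx 58): {"f":94,"it":69,"kjx":58,"lmv":94,"rh":43}
After op 12 (replace /lmv 31): {"f":94,"it":69,"kjx":58,"lmv":31,"rh":43}
After op 13 (add /uv 30): {"f":94,"it":69,"kjx":58,"lmv":31,"rh":43,"uv":30}
After op 14 (replace /kjx 31): {"f":94,"it":69,"kjx":31,"lmv":31,"rh":43,"uv":30}
After op 15 (add /rvq 39): {"f":94,"it":69,"kjx":31,"lmv":31,"rh":43,"rvq":39,"uv":30}
After op 16 (add /w 47): {"f":94,"it":69,"kjx":31,"lmv":31,"rh":43,"rvq":39,"uv":30,"w":47}
After op 17 (replace /kjx 78): {"f":94,"it":69,"kjx":78,"lmv":31,"rh":43,"rvq":39,"uv":30,"w":47}
After op 18 (replace /f 60): {"f":60,"it":69,"kjx":78,"lmv":31,"rh":43,"rvq":39,"uv":30,"w":47}
Value at /uv: 30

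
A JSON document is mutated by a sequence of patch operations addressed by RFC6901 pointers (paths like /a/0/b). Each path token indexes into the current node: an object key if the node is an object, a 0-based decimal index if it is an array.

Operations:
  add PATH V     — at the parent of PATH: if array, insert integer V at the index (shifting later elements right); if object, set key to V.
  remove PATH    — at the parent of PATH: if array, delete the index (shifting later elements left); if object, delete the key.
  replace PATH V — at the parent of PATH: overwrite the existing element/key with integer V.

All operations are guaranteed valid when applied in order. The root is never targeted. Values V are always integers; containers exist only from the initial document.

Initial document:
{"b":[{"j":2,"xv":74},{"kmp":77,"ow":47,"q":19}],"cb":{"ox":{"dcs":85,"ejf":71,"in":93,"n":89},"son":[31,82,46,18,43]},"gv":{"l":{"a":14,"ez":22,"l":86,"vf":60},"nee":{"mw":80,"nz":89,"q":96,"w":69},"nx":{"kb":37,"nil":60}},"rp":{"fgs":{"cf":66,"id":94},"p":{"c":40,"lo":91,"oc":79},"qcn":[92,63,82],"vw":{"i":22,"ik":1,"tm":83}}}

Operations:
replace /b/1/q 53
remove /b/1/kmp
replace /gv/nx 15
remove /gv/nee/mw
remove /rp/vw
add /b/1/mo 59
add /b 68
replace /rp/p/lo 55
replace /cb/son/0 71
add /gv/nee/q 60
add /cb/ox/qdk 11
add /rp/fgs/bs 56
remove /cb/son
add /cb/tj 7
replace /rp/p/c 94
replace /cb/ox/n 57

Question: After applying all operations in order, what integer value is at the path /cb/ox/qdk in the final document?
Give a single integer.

After op 1 (replace /b/1/q 53): {"b":[{"j":2,"xv":74},{"kmp":77,"ow":47,"q":53}],"cb":{"ox":{"dcs":85,"ejf":71,"in":93,"n":89},"son":[31,82,46,18,43]},"gv":{"l":{"a":14,"ez":22,"l":86,"vf":60},"nee":{"mw":80,"nz":89,"q":96,"w":69},"nx":{"kb":37,"nil":60}},"rp":{"fgs":{"cf":66,"id":94},"p":{"c":40,"lo":91,"oc":79},"qcn":[92,63,82],"vw":{"i":22,"ik":1,"tm":83}}}
After op 2 (remove /b/1/kmp): {"b":[{"j":2,"xv":74},{"ow":47,"q":53}],"cb":{"ox":{"dcs":85,"ejf":71,"in":93,"n":89},"son":[31,82,46,18,43]},"gv":{"l":{"a":14,"ez":22,"l":86,"vf":60},"nee":{"mw":80,"nz":89,"q":96,"w":69},"nx":{"kb":37,"nil":60}},"rp":{"fgs":{"cf":66,"id":94},"p":{"c":40,"lo":91,"oc":79},"qcn":[92,63,82],"vw":{"i":22,"ik":1,"tm":83}}}
After op 3 (replace /gv/nx 15): {"b":[{"j":2,"xv":74},{"ow":47,"q":53}],"cb":{"ox":{"dcs":85,"ejf":71,"in":93,"n":89},"son":[31,82,46,18,43]},"gv":{"l":{"a":14,"ez":22,"l":86,"vf":60},"nee":{"mw":80,"nz":89,"q":96,"w":69},"nx":15},"rp":{"fgs":{"cf":66,"id":94},"p":{"c":40,"lo":91,"oc":79},"qcn":[92,63,82],"vw":{"i":22,"ik":1,"tm":83}}}
After op 4 (remove /gv/nee/mw): {"b":[{"j":2,"xv":74},{"ow":47,"q":53}],"cb":{"ox":{"dcs":85,"ejf":71,"in":93,"n":89},"son":[31,82,46,18,43]},"gv":{"l":{"a":14,"ez":22,"l":86,"vf":60},"nee":{"nz":89,"q":96,"w":69},"nx":15},"rp":{"fgs":{"cf":66,"id":94},"p":{"c":40,"lo":91,"oc":79},"qcn":[92,63,82],"vw":{"i":22,"ik":1,"tm":83}}}
After op 5 (remove /rp/vw): {"b":[{"j":2,"xv":74},{"ow":47,"q":53}],"cb":{"ox":{"dcs":85,"ejf":71,"in":93,"n":89},"son":[31,82,46,18,43]},"gv":{"l":{"a":14,"ez":22,"l":86,"vf":60},"nee":{"nz":89,"q":96,"w":69},"nx":15},"rp":{"fgs":{"cf":66,"id":94},"p":{"c":40,"lo":91,"oc":79},"qcn":[92,63,82]}}
After op 6 (add /b/1/mo 59): {"b":[{"j":2,"xv":74},{"mo":59,"ow":47,"q":53}],"cb":{"ox":{"dcs":85,"ejf":71,"in":93,"n":89},"son":[31,82,46,18,43]},"gv":{"l":{"a":14,"ez":22,"l":86,"vf":60},"nee":{"nz":89,"q":96,"w":69},"nx":15},"rp":{"fgs":{"cf":66,"id":94},"p":{"c":40,"lo":91,"oc":79},"qcn":[92,63,82]}}
After op 7 (add /b 68): {"b":68,"cb":{"ox":{"dcs":85,"ejf":71,"in":93,"n":89},"son":[31,82,46,18,43]},"gv":{"l":{"a":14,"ez":22,"l":86,"vf":60},"nee":{"nz":89,"q":96,"w":69},"nx":15},"rp":{"fgs":{"cf":66,"id":94},"p":{"c":40,"lo":91,"oc":79},"qcn":[92,63,82]}}
After op 8 (replace /rp/p/lo 55): {"b":68,"cb":{"ox":{"dcs":85,"ejf":71,"in":93,"n":89},"son":[31,82,46,18,43]},"gv":{"l":{"a":14,"ez":22,"l":86,"vf":60},"nee":{"nz":89,"q":96,"w":69},"nx":15},"rp":{"fgs":{"cf":66,"id":94},"p":{"c":40,"lo":55,"oc":79},"qcn":[92,63,82]}}
After op 9 (replace /cb/son/0 71): {"b":68,"cb":{"ox":{"dcs":85,"ejf":71,"in":93,"n":89},"son":[71,82,46,18,43]},"gv":{"l":{"a":14,"ez":22,"l":86,"vf":60},"nee":{"nz":89,"q":96,"w":69},"nx":15},"rp":{"fgs":{"cf":66,"id":94},"p":{"c":40,"lo":55,"oc":79},"qcn":[92,63,82]}}
After op 10 (add /gv/nee/q 60): {"b":68,"cb":{"ox":{"dcs":85,"ejf":71,"in":93,"n":89},"son":[71,82,46,18,43]},"gv":{"l":{"a":14,"ez":22,"l":86,"vf":60},"nee":{"nz":89,"q":60,"w":69},"nx":15},"rp":{"fgs":{"cf":66,"id":94},"p":{"c":40,"lo":55,"oc":79},"qcn":[92,63,82]}}
After op 11 (add /cb/ox/qdk 11): {"b":68,"cb":{"ox":{"dcs":85,"ejf":71,"in":93,"n":89,"qdk":11},"son":[71,82,46,18,43]},"gv":{"l":{"a":14,"ez":22,"l":86,"vf":60},"nee":{"nz":89,"q":60,"w":69},"nx":15},"rp":{"fgs":{"cf":66,"id":94},"p":{"c":40,"lo":55,"oc":79},"qcn":[92,63,82]}}
After op 12 (add /rp/fgs/bs 56): {"b":68,"cb":{"ox":{"dcs":85,"ejf":71,"in":93,"n":89,"qdk":11},"son":[71,82,46,18,43]},"gv":{"l":{"a":14,"ez":22,"l":86,"vf":60},"nee":{"nz":89,"q":60,"w":69},"nx":15},"rp":{"fgs":{"bs":56,"cf":66,"id":94},"p":{"c":40,"lo":55,"oc":79},"qcn":[92,63,82]}}
After op 13 (remove /cb/son): {"b":68,"cb":{"ox":{"dcs":85,"ejf":71,"in":93,"n":89,"qdk":11}},"gv":{"l":{"a":14,"ez":22,"l":86,"vf":60},"nee":{"nz":89,"q":60,"w":69},"nx":15},"rp":{"fgs":{"bs":56,"cf":66,"id":94},"p":{"c":40,"lo":55,"oc":79},"qcn":[92,63,82]}}
After op 14 (add /cb/tj 7): {"b":68,"cb":{"ox":{"dcs":85,"ejf":71,"in":93,"n":89,"qdk":11},"tj":7},"gv":{"l":{"a":14,"ez":22,"l":86,"vf":60},"nee":{"nz":89,"q":60,"w":69},"nx":15},"rp":{"fgs":{"bs":56,"cf":66,"id":94},"p":{"c":40,"lo":55,"oc":79},"qcn":[92,63,82]}}
After op 15 (replace /rp/p/c 94): {"b":68,"cb":{"ox":{"dcs":85,"ejf":71,"in":93,"n":89,"qdk":11},"tj":7},"gv":{"l":{"a":14,"ez":22,"l":86,"vf":60},"nee":{"nz":89,"q":60,"w":69},"nx":15},"rp":{"fgs":{"bs":56,"cf":66,"id":94},"p":{"c":94,"lo":55,"oc":79},"qcn":[92,63,82]}}
After op 16 (replace /cb/ox/n 57): {"b":68,"cb":{"ox":{"dcs":85,"ejf":71,"in":93,"n":57,"qdk":11},"tj":7},"gv":{"l":{"a":14,"ez":22,"l":86,"vf":60},"nee":{"nz":89,"q":60,"w":69},"nx":15},"rp":{"fgs":{"bs":56,"cf":66,"id":94},"p":{"c":94,"lo":55,"oc":79},"qcn":[92,63,82]}}
Value at /cb/ox/qdk: 11

Answer: 11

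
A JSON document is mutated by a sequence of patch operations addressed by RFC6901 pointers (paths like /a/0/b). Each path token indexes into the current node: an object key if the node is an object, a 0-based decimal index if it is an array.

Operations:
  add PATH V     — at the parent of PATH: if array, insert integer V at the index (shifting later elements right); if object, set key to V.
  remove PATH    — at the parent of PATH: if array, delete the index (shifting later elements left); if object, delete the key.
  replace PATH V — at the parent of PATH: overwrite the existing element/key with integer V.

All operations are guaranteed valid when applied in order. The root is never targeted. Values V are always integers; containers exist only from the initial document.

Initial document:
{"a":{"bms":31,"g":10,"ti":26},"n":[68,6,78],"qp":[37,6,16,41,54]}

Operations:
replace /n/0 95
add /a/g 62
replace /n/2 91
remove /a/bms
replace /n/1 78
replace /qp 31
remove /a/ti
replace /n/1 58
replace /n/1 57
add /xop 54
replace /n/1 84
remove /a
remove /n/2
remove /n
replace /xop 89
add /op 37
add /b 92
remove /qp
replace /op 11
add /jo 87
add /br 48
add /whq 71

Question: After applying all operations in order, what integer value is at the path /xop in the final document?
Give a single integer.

After op 1 (replace /n/0 95): {"a":{"bms":31,"g":10,"ti":26},"n":[95,6,78],"qp":[37,6,16,41,54]}
After op 2 (add /a/g 62): {"a":{"bms":31,"g":62,"ti":26},"n":[95,6,78],"qp":[37,6,16,41,54]}
After op 3 (replace /n/2 91): {"a":{"bms":31,"g":62,"ti":26},"n":[95,6,91],"qp":[37,6,16,41,54]}
After op 4 (remove /a/bms): {"a":{"g":62,"ti":26},"n":[95,6,91],"qp":[37,6,16,41,54]}
After op 5 (replace /n/1 78): {"a":{"g":62,"ti":26},"n":[95,78,91],"qp":[37,6,16,41,54]}
After op 6 (replace /qp 31): {"a":{"g":62,"ti":26},"n":[95,78,91],"qp":31}
After op 7 (remove /a/ti): {"a":{"g":62},"n":[95,78,91],"qp":31}
After op 8 (replace /n/1 58): {"a":{"g":62},"n":[95,58,91],"qp":31}
After op 9 (replace /n/1 57): {"a":{"g":62},"n":[95,57,91],"qp":31}
After op 10 (add /xop 54): {"a":{"g":62},"n":[95,57,91],"qp":31,"xop":54}
After op 11 (replace /n/1 84): {"a":{"g":62},"n":[95,84,91],"qp":31,"xop":54}
After op 12 (remove /a): {"n":[95,84,91],"qp":31,"xop":54}
After op 13 (remove /n/2): {"n":[95,84],"qp":31,"xop":54}
After op 14 (remove /n): {"qp":31,"xop":54}
After op 15 (replace /xop 89): {"qp":31,"xop":89}
After op 16 (add /op 37): {"op":37,"qp":31,"xop":89}
After op 17 (add /b 92): {"b":92,"op":37,"qp":31,"xop":89}
After op 18 (remove /qp): {"b":92,"op":37,"xop":89}
After op 19 (replace /op 11): {"b":92,"op":11,"xop":89}
After op 20 (add /jo 87): {"b":92,"jo":87,"op":11,"xop":89}
After op 21 (add /br 48): {"b":92,"br":48,"jo":87,"op":11,"xop":89}
After op 22 (add /whq 71): {"b":92,"br":48,"jo":87,"op":11,"whq":71,"xop":89}
Value at /xop: 89

Answer: 89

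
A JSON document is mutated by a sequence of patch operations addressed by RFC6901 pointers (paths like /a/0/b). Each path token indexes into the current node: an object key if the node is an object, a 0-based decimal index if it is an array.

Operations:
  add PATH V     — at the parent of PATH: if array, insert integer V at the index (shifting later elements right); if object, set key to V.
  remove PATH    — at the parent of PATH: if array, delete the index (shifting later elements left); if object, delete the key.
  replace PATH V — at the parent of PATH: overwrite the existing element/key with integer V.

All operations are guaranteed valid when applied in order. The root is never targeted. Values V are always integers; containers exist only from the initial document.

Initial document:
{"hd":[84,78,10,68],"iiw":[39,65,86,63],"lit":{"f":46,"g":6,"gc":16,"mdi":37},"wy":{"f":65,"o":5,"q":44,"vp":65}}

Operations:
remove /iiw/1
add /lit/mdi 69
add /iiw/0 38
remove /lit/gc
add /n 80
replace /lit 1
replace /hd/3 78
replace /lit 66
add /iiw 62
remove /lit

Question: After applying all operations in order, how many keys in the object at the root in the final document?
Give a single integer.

Answer: 4

Derivation:
After op 1 (remove /iiw/1): {"hd":[84,78,10,68],"iiw":[39,86,63],"lit":{"f":46,"g":6,"gc":16,"mdi":37},"wy":{"f":65,"o":5,"q":44,"vp":65}}
After op 2 (add /lit/mdi 69): {"hd":[84,78,10,68],"iiw":[39,86,63],"lit":{"f":46,"g":6,"gc":16,"mdi":69},"wy":{"f":65,"o":5,"q":44,"vp":65}}
After op 3 (add /iiw/0 38): {"hd":[84,78,10,68],"iiw":[38,39,86,63],"lit":{"f":46,"g":6,"gc":16,"mdi":69},"wy":{"f":65,"o":5,"q":44,"vp":65}}
After op 4 (remove /lit/gc): {"hd":[84,78,10,68],"iiw":[38,39,86,63],"lit":{"f":46,"g":6,"mdi":69},"wy":{"f":65,"o":5,"q":44,"vp":65}}
After op 5 (add /n 80): {"hd":[84,78,10,68],"iiw":[38,39,86,63],"lit":{"f":46,"g":6,"mdi":69},"n":80,"wy":{"f":65,"o":5,"q":44,"vp":65}}
After op 6 (replace /lit 1): {"hd":[84,78,10,68],"iiw":[38,39,86,63],"lit":1,"n":80,"wy":{"f":65,"o":5,"q":44,"vp":65}}
After op 7 (replace /hd/3 78): {"hd":[84,78,10,78],"iiw":[38,39,86,63],"lit":1,"n":80,"wy":{"f":65,"o":5,"q":44,"vp":65}}
After op 8 (replace /lit 66): {"hd":[84,78,10,78],"iiw":[38,39,86,63],"lit":66,"n":80,"wy":{"f":65,"o":5,"q":44,"vp":65}}
After op 9 (add /iiw 62): {"hd":[84,78,10,78],"iiw":62,"lit":66,"n":80,"wy":{"f":65,"o":5,"q":44,"vp":65}}
After op 10 (remove /lit): {"hd":[84,78,10,78],"iiw":62,"n":80,"wy":{"f":65,"o":5,"q":44,"vp":65}}
Size at the root: 4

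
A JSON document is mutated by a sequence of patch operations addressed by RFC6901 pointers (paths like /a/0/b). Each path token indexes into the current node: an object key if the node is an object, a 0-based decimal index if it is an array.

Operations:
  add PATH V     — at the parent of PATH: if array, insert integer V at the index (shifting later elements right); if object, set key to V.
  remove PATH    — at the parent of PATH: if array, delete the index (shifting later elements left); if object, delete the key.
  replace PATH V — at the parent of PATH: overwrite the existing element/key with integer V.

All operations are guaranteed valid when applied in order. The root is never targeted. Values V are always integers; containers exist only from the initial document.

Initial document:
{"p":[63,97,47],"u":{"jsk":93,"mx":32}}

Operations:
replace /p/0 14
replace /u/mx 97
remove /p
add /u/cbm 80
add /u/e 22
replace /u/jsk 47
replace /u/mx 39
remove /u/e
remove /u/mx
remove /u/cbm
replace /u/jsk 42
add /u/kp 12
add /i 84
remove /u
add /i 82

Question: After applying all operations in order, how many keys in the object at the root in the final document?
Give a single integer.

Answer: 1

Derivation:
After op 1 (replace /p/0 14): {"p":[14,97,47],"u":{"jsk":93,"mx":32}}
After op 2 (replace /u/mx 97): {"p":[14,97,47],"u":{"jsk":93,"mx":97}}
After op 3 (remove /p): {"u":{"jsk":93,"mx":97}}
After op 4 (add /u/cbm 80): {"u":{"cbm":80,"jsk":93,"mx":97}}
After op 5 (add /u/e 22): {"u":{"cbm":80,"e":22,"jsk":93,"mx":97}}
After op 6 (replace /u/jsk 47): {"u":{"cbm":80,"e":22,"jsk":47,"mx":97}}
After op 7 (replace /u/mx 39): {"u":{"cbm":80,"e":22,"jsk":47,"mx":39}}
After op 8 (remove /u/e): {"u":{"cbm":80,"jsk":47,"mx":39}}
After op 9 (remove /u/mx): {"u":{"cbm":80,"jsk":47}}
After op 10 (remove /u/cbm): {"u":{"jsk":47}}
After op 11 (replace /u/jsk 42): {"u":{"jsk":42}}
After op 12 (add /u/kp 12): {"u":{"jsk":42,"kp":12}}
After op 13 (add /i 84): {"i":84,"u":{"jsk":42,"kp":12}}
After op 14 (remove /u): {"i":84}
After op 15 (add /i 82): {"i":82}
Size at the root: 1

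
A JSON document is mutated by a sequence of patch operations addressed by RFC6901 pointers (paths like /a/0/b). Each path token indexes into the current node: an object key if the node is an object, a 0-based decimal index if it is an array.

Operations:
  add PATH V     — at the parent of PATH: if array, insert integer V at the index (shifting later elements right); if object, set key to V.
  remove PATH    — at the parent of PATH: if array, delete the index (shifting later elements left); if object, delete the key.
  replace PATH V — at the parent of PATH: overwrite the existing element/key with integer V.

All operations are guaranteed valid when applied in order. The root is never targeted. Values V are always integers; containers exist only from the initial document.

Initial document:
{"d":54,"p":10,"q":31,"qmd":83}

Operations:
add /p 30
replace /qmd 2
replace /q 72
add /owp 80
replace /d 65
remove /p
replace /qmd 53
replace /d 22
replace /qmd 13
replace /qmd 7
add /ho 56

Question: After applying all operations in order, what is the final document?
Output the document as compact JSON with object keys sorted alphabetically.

After op 1 (add /p 30): {"d":54,"p":30,"q":31,"qmd":83}
After op 2 (replace /qmd 2): {"d":54,"p":30,"q":31,"qmd":2}
After op 3 (replace /q 72): {"d":54,"p":30,"q":72,"qmd":2}
After op 4 (add /owp 80): {"d":54,"owp":80,"p":30,"q":72,"qmd":2}
After op 5 (replace /d 65): {"d":65,"owp":80,"p":30,"q":72,"qmd":2}
After op 6 (remove /p): {"d":65,"owp":80,"q":72,"qmd":2}
After op 7 (replace /qmd 53): {"d":65,"owp":80,"q":72,"qmd":53}
After op 8 (replace /d 22): {"d":22,"owp":80,"q":72,"qmd":53}
After op 9 (replace /qmd 13): {"d":22,"owp":80,"q":72,"qmd":13}
After op 10 (replace /qmd 7): {"d":22,"owp":80,"q":72,"qmd":7}
After op 11 (add /ho 56): {"d":22,"ho":56,"owp":80,"q":72,"qmd":7}

Answer: {"d":22,"ho":56,"owp":80,"q":72,"qmd":7}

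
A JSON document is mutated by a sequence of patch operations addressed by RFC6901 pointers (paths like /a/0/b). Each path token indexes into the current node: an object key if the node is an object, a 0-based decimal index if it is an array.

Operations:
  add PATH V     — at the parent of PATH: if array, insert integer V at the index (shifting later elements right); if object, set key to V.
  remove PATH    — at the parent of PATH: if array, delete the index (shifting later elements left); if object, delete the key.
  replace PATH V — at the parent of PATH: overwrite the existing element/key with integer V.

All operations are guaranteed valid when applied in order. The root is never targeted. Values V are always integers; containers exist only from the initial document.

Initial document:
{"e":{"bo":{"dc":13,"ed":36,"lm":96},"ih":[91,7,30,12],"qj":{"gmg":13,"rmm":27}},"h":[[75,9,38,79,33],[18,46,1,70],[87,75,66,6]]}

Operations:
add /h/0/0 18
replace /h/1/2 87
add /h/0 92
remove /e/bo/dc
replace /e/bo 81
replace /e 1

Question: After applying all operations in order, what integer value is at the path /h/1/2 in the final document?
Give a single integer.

After op 1 (add /h/0/0 18): {"e":{"bo":{"dc":13,"ed":36,"lm":96},"ih":[91,7,30,12],"qj":{"gmg":13,"rmm":27}},"h":[[18,75,9,38,79,33],[18,46,1,70],[87,75,66,6]]}
After op 2 (replace /h/1/2 87): {"e":{"bo":{"dc":13,"ed":36,"lm":96},"ih":[91,7,30,12],"qj":{"gmg":13,"rmm":27}},"h":[[18,75,9,38,79,33],[18,46,87,70],[87,75,66,6]]}
After op 3 (add /h/0 92): {"e":{"bo":{"dc":13,"ed":36,"lm":96},"ih":[91,7,30,12],"qj":{"gmg":13,"rmm":27}},"h":[92,[18,75,9,38,79,33],[18,46,87,70],[87,75,66,6]]}
After op 4 (remove /e/bo/dc): {"e":{"bo":{"ed":36,"lm":96},"ih":[91,7,30,12],"qj":{"gmg":13,"rmm":27}},"h":[92,[18,75,9,38,79,33],[18,46,87,70],[87,75,66,6]]}
After op 5 (replace /e/bo 81): {"e":{"bo":81,"ih":[91,7,30,12],"qj":{"gmg":13,"rmm":27}},"h":[92,[18,75,9,38,79,33],[18,46,87,70],[87,75,66,6]]}
After op 6 (replace /e 1): {"e":1,"h":[92,[18,75,9,38,79,33],[18,46,87,70],[87,75,66,6]]}
Value at /h/1/2: 9

Answer: 9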